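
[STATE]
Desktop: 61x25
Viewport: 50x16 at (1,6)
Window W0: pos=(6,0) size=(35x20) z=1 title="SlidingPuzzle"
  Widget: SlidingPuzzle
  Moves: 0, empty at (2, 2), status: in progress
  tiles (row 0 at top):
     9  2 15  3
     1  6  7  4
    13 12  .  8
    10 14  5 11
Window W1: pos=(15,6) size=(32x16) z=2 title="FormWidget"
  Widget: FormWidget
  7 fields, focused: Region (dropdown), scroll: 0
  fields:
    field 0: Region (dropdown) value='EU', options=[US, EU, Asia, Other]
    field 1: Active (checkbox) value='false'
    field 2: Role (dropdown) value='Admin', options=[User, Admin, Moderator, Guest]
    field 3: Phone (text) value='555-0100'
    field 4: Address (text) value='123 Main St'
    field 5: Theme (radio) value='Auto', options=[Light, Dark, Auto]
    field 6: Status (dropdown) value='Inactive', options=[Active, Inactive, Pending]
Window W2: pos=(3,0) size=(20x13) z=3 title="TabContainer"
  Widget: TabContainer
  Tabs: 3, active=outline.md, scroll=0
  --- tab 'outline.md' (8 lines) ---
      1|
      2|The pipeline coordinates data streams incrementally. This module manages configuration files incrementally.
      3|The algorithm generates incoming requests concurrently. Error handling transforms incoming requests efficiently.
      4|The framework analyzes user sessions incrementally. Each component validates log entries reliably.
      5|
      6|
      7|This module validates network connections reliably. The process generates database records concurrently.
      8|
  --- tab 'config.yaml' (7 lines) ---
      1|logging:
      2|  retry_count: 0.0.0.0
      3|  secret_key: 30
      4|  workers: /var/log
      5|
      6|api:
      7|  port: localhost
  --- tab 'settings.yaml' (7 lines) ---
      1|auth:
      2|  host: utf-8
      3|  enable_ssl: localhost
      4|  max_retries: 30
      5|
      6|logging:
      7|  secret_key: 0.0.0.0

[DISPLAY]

  ┃The pipeline coord┃━━━━━━━━━━━━━━━━━━━━━━━┓    
  ┃The algorithm gene┃dget                   ┃    
  ┃The framework anal┃───────────────────────┨    
  ┃                  ┃n:     [EU           ▼]┃    
  ┃                  ┃e:     [ ]             ┃    
  ┃This module valida┃       [Admin        ▼]┃    
  ┗━━━━━━━━━━━━━━━━━━┛:      [555-0100      ]┃    
     ┃        ┃  Address:    [123 Main St   ]┃    
     ┃        ┃  Theme:      ( ) Light  ( ) D┃    
     ┃        ┃  Status:     [Inactive     ▼]┃    
     ┃        ┃                              ┃    
     ┃        ┃                              ┃    
     ┃        ┃                              ┃    
     ┗━━━━━━━━┃                              ┃    
              ┃                              ┃    
              ┗━━━━━━━━━━━━━━━━━━━━━━━━━━━━━━┛    


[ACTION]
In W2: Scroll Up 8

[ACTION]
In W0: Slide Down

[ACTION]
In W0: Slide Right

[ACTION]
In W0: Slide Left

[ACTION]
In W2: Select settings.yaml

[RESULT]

  ┃  host: utf-8     ┃━━━━━━━━━━━━━━━━━━━━━━━┓    
  ┃  enable_ssl: loca┃dget                   ┃    
  ┃  max_retries: 30 ┃───────────────────────┨    
  ┃                  ┃n:     [EU           ▼]┃    
  ┃logging:          ┃e:     [ ]             ┃    
  ┃  secret_key: 0.0.┃       [Admin        ▼]┃    
  ┗━━━━━━━━━━━━━━━━━━┛:      [555-0100      ]┃    
     ┃        ┃  Address:    [123 Main St   ]┃    
     ┃        ┃  Theme:      ( ) Light  ( ) D┃    
     ┃        ┃  Status:     [Inactive     ▼]┃    
     ┃        ┃                              ┃    
     ┃        ┃                              ┃    
     ┃        ┃                              ┃    
     ┗━━━━━━━━┃                              ┃    
              ┃                              ┃    
              ┗━━━━━━━━━━━━━━━━━━━━━━━━━━━━━━┛    


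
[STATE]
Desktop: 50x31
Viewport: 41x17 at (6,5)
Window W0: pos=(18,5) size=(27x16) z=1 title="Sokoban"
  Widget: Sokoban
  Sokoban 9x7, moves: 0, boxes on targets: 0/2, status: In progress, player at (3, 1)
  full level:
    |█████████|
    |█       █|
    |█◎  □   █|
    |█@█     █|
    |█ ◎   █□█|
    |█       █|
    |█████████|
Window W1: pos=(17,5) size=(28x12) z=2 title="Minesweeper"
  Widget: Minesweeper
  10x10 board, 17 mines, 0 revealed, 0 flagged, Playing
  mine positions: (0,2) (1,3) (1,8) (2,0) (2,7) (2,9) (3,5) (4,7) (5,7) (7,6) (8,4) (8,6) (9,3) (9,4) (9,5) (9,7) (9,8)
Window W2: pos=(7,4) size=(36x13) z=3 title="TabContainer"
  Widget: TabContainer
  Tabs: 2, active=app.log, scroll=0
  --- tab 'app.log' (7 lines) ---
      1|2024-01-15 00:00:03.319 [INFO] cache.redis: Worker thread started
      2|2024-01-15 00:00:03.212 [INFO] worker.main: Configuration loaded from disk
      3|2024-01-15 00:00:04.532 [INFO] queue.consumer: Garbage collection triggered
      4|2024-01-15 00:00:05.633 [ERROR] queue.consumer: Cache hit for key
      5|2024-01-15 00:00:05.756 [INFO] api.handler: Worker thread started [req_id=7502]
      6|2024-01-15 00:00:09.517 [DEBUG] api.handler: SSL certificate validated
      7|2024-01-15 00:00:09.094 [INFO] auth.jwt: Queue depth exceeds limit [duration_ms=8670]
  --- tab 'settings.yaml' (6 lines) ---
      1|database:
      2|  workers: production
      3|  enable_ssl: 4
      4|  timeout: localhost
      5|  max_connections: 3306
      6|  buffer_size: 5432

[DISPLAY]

 ┃ TabContainer                     ┃━┓  
 ┠──────────────────────────────────┨ ┃  
 ┃[app.log]│ settings.yaml          ┃─┨  
 ┃──────────────────────────────────┃ ┃  
 ┃2024-01-15 00:00:03.319 [INFO] cac┃ ┃  
 ┃2024-01-15 00:00:03.212 [INFO] wor┃ ┃  
 ┃2024-01-15 00:00:04.532 [INFO] que┃ ┃  
 ┃2024-01-15 00:00:05.633 [ERROR] qu┃ ┃  
 ┃2024-01-15 00:00:05.756 [INFO] api┃ ┃  
 ┃2024-01-15 00:00:09.517 [DEBUG] ap┃ ┃  
 ┃2024-01-15 00:00:09.094 [INFO] aut┃ ┃  
 ┗━━━━━━━━━━━━━━━━━━━━━━━━━━━━━━━━━━┛━┛  
            ┃                         ┃  
            ┃                         ┃  
            ┃                         ┃  
            ┗━━━━━━━━━━━━━━━━━━━━━━━━━┛  
                                         


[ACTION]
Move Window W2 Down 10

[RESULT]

           ┏━━━━━━━━━━━━━━━━━━━━━━━━━━┓  
           ┃ Minesweeper              ┃  
           ┠──────────────────────────┨  
           ┃■■■■■■■■■■                ┃  
           ┃■■■■■■■■■■                ┃  
           ┃■■■■■■■■■■                ┃  
           ┃■■■■■■■■■■                ┃  
           ┃■■■■■■■■■■                ┃  
           ┃■■■■■■■■■■                ┃  
 ┏━━━━━━━━━━━━━━━━━━━━━━━━━━━━━━━━━━┓ ┃  
 ┃ TabContainer                     ┃ ┃  
 ┠──────────────────────────────────┨━┛  
 ┃[app.log]│ settings.yaml          ┃ ┃  
 ┃──────────────────────────────────┃ ┃  
 ┃2024-01-15 00:00:03.319 [INFO] cac┃ ┃  
 ┃2024-01-15 00:00:03.212 [INFO] wor┃━┛  
 ┃2024-01-15 00:00:04.532 [INFO] que┃    


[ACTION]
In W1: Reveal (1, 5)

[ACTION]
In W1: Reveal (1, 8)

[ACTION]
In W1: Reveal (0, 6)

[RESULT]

           ┏━━━━━━━━━━━━━━━━━━━━━━━━━━┓  
           ┃ Minesweeper              ┃  
           ┠──────────────────────────┨  
           ┃■■✹■1  1■■                ┃  
           ┃■■■✹1 12✹■                ┃  
           ┃✹■■■212✹■✹                ┃  
           ┃■■■■■✹■■■■                ┃  
           ┃■■■■■■■✹■■                ┃  
           ┃■■■■■■■✹■■                ┃  
 ┏━━━━━━━━━━━━━━━━━━━━━━━━━━━━━━━━━━┓ ┃  
 ┃ TabContainer                     ┃ ┃  
 ┠──────────────────────────────────┨━┛  
 ┃[app.log]│ settings.yaml          ┃ ┃  
 ┃──────────────────────────────────┃ ┃  
 ┃2024-01-15 00:00:03.319 [INFO] cac┃ ┃  
 ┃2024-01-15 00:00:03.212 [INFO] wor┃━┛  
 ┃2024-01-15 00:00:04.532 [INFO] que┃    


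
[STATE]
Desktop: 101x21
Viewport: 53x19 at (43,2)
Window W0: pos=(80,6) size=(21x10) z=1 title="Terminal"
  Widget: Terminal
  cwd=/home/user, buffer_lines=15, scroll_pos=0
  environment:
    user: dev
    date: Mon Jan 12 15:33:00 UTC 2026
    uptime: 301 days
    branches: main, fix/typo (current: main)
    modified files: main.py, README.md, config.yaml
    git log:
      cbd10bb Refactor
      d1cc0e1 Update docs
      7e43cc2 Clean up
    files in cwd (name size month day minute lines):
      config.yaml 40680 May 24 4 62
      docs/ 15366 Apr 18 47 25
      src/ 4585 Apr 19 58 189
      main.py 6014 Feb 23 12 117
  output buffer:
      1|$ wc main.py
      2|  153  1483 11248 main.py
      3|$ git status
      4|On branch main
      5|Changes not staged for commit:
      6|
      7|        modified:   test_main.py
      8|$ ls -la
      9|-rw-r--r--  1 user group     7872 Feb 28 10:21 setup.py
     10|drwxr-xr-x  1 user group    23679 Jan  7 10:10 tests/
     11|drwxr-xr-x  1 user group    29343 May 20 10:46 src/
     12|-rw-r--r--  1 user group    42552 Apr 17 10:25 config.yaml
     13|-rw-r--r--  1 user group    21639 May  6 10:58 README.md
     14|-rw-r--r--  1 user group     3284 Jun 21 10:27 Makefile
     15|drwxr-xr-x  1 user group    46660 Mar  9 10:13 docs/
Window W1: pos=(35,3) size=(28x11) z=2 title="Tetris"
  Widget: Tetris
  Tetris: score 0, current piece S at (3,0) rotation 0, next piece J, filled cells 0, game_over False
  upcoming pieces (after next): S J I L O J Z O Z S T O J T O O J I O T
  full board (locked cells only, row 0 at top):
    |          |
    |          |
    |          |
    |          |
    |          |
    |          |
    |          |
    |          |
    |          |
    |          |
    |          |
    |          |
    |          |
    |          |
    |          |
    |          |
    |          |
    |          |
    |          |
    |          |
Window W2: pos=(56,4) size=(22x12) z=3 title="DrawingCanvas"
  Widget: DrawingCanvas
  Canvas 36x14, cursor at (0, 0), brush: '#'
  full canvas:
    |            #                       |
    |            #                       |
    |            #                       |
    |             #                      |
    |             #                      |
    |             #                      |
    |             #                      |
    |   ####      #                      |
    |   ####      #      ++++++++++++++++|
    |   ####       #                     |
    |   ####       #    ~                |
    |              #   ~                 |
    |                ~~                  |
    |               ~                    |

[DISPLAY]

                                                     
━━━━━━━━━━━━━━━━━━━┓                                 
             ┏━━━━━━━━━━━━━━━━━━━━┓                  
─────────────┃ DrawingCanvas      ┃                  
   │Next:    ┠────────────────────┨  ┏━━━━━━━━━━━━━━━
   │█        ┃+           #       ┃  ┃ Terminal      
   │███      ┃            #       ┃  ┠───────────────
   │         ┃            #       ┃  ┃$ wc main.py   
   │         ┃             #      ┃  ┃  153  1483 112
   │         ┃             #      ┃  ┃$ git status   
   │Score:   ┃             #      ┃  ┃On branch main 
━━━━━━━━━━━━━┃             #      ┃  ┃Changes not sta
             ┃   ####      #      ┃  ┃               
             ┗━━━━━━━━━━━━━━━━━━━━┛  ┗━━━━━━━━━━━━━━━
                                                     
                                                     
                                                     
                                                     
                                                     


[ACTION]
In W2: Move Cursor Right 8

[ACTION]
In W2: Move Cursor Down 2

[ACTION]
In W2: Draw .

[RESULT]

                                                     
━━━━━━━━━━━━━━━━━━━┓                                 
             ┏━━━━━━━━━━━━━━━━━━━━┓                  
─────────────┃ DrawingCanvas      ┃                  
   │Next:    ┠────────────────────┨  ┏━━━━━━━━━━━━━━━
   │█        ┃            #       ┃  ┃ Terminal      
   │███      ┃            #       ┃  ┠───────────────
   │         ┃        .   #       ┃  ┃$ wc main.py   
   │         ┃             #      ┃  ┃  153  1483 112
   │         ┃             #      ┃  ┃$ git status   
   │Score:   ┃             #      ┃  ┃On branch main 
━━━━━━━━━━━━━┃             #      ┃  ┃Changes not sta
             ┃   ####      #      ┃  ┃               
             ┗━━━━━━━━━━━━━━━━━━━━┛  ┗━━━━━━━━━━━━━━━
                                                     
                                                     
                                                     
                                                     
                                                     


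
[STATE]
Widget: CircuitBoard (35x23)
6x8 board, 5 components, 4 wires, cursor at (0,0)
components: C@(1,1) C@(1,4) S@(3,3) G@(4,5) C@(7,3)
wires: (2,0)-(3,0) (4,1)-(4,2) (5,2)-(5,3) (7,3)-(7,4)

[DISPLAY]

   0 1 2 3 4 5                     
0  [.]                             
                                   
1       C           C              
                                   
2   ·                              
    │                              
3   ·           S                  
                                   
4       · ─ ·           G          
                                   
5           · ─ ·                  
                                   
6                                  
                                   
7               C ─ ·              
Cursor: (0,0)                      
                                   
                                   
                                   
                                   
                                   
                                   


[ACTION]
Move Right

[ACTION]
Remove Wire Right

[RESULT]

   0 1 2 3 4 5                     
0      [.]                         
                                   
1       C           C              
                                   
2   ·                              
    │                              
3   ·           S                  
                                   
4       · ─ ·           G          
                                   
5           · ─ ·                  
                                   
6                                  
                                   
7               C ─ ·              
Cursor: (0,1)                      
                                   
                                   
                                   
                                   
                                   
                                   


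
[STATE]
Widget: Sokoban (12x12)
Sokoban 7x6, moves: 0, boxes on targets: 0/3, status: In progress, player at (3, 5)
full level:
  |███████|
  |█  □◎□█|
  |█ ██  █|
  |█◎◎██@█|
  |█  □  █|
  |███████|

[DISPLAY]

███████     
█  □◎□█     
█ ██  █     
█◎◎██@█     
█  □  █     
███████     
Moves: 0  0/
            
            
            
            
            


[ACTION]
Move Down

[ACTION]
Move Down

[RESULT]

███████     
█  □◎□█     
█ ██  █     
█◎◎██ █     
█  □ @█     
███████     
Moves: 1  0/
            
            
            
            
            


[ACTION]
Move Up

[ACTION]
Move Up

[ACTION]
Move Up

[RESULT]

███████     
█  □◎□█     
█ ██ @█     
█◎◎██ █     
█  □  █     
███████     
Moves: 3  0/
            
            
            
            
            


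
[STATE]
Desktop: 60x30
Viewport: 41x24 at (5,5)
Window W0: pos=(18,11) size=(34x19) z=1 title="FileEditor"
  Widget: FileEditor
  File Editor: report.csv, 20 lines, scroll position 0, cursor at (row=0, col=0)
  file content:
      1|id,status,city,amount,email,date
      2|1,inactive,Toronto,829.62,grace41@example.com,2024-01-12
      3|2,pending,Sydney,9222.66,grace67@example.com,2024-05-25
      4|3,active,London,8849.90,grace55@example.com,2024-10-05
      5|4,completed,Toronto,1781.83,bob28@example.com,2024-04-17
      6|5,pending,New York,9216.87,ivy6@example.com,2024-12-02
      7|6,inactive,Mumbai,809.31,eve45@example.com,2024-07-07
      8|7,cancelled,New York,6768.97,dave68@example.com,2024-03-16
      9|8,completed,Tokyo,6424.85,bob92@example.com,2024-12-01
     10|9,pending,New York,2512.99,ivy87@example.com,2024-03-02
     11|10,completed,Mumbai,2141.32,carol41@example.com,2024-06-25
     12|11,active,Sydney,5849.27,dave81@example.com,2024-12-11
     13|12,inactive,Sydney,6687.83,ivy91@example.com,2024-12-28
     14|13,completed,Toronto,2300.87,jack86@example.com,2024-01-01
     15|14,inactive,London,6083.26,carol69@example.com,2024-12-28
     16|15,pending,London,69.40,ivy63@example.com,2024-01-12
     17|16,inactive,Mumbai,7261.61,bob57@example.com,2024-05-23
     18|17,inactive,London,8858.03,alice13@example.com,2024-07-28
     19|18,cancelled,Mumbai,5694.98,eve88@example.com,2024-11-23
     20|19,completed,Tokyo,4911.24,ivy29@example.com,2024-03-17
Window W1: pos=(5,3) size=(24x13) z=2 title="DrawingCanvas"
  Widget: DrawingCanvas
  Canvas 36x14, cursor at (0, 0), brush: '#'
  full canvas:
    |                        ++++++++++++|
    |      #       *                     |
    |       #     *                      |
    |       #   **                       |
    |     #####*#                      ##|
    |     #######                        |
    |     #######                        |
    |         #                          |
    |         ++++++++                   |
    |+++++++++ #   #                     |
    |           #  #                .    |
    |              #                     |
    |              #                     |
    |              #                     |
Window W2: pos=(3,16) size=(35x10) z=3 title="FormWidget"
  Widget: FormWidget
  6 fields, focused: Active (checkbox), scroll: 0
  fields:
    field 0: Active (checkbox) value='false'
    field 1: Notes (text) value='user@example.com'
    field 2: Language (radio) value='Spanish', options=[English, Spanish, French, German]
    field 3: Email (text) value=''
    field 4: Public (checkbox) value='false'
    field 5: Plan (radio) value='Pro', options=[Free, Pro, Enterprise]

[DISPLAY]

┠──────────────────────┨                 
┃+                     ┃                 
┃      #       *       ┃                 
┃       #     *        ┃                 
┃       #   **         ┃                 
┃     #####*#          ┃                 
┃     #######          ┃━━━━━━━━━━━━━━━━━
┃     #######          ┃r                
┃         #            ┃─────────────────
┃         ++++++++     ┃city,amount,email
┗━━━━━━━━━━━━━━━━━━━━━━┛,Toronto,829.62,g
━━━━━━━━━━━━━━━━━━━━━━━━━━━━━━━━┓22.66,gr
FormWidget                      ┃9.90,gra
────────────────────────────────┨,1781.83
 Active:     [ ]                ┃9216.87,
 Notes:      [user@example.com ]┃09.31,ev
 Language:   ( ) English  (●) Sp┃k,6768.9
 Email:      [                 ]┃424.85,b
 Public:     [ ]                ┃2512.99,
 Plan:       ( ) Free  (●) Pro  ┃,2141.32
━━━━━━━━━━━━━━━━━━━━━━━━━━━━━━━━┛49.27,da
             ┃12,inactive,Sydney,6687.83,
             ┃13,completed,Toronto,2300.8
             ┃14,inactive,London,6083.26,


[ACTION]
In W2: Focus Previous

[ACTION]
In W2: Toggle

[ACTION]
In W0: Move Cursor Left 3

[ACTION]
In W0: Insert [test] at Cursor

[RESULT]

┠──────────────────────┨                 
┃+                     ┃                 
┃      #       *       ┃                 
┃       #     *        ┃                 
┃       #   **         ┃                 
┃     #####*#          ┃                 
┃     #######          ┃━━━━━━━━━━━━━━━━━
┃     #######          ┃r                
┃         #            ┃─────────────────
┃         ++++++++     ┃tus,city,amount,e
┗━━━━━━━━━━━━━━━━━━━━━━┛,Toronto,829.62,g
━━━━━━━━━━━━━━━━━━━━━━━━━━━━━━━━┓22.66,gr
FormWidget                      ┃9.90,gra
────────────────────────────────┨,1781.83
 Active:     [ ]                ┃9216.87,
 Notes:      [user@example.com ]┃09.31,ev
 Language:   ( ) English  (●) Sp┃k,6768.9
 Email:      [                 ]┃424.85,b
 Public:     [ ]                ┃2512.99,
 Plan:       ( ) Free  (●) Pro  ┃,2141.32
━━━━━━━━━━━━━━━━━━━━━━━━━━━━━━━━┛49.27,da
             ┃12,inactive,Sydney,6687.83,
             ┃13,completed,Toronto,2300.8
             ┃14,inactive,London,6083.26,


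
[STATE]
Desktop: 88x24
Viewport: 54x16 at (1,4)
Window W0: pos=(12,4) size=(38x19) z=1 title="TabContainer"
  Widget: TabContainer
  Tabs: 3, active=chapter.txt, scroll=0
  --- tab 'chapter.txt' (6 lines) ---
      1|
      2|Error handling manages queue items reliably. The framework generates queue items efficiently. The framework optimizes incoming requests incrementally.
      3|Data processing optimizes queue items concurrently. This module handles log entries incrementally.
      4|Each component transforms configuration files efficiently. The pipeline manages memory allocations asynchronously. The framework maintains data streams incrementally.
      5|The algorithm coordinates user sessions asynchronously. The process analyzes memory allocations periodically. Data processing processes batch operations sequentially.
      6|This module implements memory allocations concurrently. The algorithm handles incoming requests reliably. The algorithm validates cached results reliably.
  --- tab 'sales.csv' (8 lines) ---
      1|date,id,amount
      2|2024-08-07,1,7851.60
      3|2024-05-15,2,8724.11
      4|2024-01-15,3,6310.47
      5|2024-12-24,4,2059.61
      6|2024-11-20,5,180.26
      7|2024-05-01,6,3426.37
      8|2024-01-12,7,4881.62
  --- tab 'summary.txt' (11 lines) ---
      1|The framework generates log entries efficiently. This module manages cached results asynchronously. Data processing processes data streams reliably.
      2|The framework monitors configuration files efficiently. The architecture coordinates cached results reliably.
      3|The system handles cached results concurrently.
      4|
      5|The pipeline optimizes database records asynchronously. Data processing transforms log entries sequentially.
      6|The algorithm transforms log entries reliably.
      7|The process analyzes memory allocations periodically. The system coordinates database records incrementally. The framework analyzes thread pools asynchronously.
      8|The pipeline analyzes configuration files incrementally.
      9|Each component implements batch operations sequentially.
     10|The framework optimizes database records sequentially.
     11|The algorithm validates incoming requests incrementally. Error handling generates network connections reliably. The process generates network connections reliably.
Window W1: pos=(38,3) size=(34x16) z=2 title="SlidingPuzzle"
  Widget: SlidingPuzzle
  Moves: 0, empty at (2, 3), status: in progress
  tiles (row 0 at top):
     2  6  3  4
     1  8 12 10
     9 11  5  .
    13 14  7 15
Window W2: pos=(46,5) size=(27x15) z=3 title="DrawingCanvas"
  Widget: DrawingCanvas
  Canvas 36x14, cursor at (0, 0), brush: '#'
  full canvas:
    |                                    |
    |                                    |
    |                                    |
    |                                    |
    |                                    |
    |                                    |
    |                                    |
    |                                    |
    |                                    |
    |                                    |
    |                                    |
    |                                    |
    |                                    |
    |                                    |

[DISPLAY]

           ┏━━━━━━━━━━━━━━━━━━━━━━━━━┃ SlidingPuzzle  
           ┃ TabContainer            ┠───────┏━━━━━━━━
           ┠─────────────────────────┃┌────┬─┃ Drawing
           ┃[chapter.txt]│ sales.csv ┃│  2 │ ┠────────
           ┃─────────────────────────┃├────┼─┃+       
           ┃                         ┃│  1 │ ┃        
           ┃Error handling manages qu┃├────┼─┃        
           ┃Data processing optimizes┃│  9 │ ┃        
           ┃Each component transforms┃├────┼─┃        
           ┃The algorithm coordinates┃│ 13 │ ┃        
           ┃This module implements me┃└────┴─┃        
           ┃                         ┃Moves: ┃        
           ┃                         ┃       ┃        
           ┃                         ┃       ┃        
           ┃                         ┗━━━━━━━┃        
           ┃                                 ┗━━━━━━━━


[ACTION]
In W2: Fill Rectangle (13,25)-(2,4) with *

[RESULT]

           ┏━━━━━━━━━━━━━━━━━━━━━━━━━┃ SlidingPuzzle  
           ┃ TabContainer            ┠───────┏━━━━━━━━
           ┠─────────────────────────┃┌────┬─┃ Drawing
           ┃[chapter.txt]│ sales.csv ┃│  2 │ ┠────────
           ┃─────────────────────────┃├────┼─┃+       
           ┃                         ┃│  1 │ ┃        
           ┃Error handling manages qu┃├────┼─┃    ****
           ┃Data processing optimizes┃│  9 │ ┃    ****
           ┃Each component transforms┃├────┼─┃    ****
           ┃The algorithm coordinates┃│ 13 │ ┃    ****
           ┃This module implements me┃└────┴─┃    ****
           ┃                         ┃Moves: ┃    ****
           ┃                         ┃       ┃    ****
           ┃                         ┃       ┃    ****
           ┃                         ┗━━━━━━━┃    ****
           ┃                                 ┗━━━━━━━━


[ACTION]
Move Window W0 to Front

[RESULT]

           ┏━━━━━━━━━━━━━━━━━━━━━━━━━━━━━━━━━━━━┓zle  
           ┃ TabContainer                       ┃━━━━━
           ┠────────────────────────────────────┨awing
           ┃[chapter.txt]│ sales.csv │ summary.t┃─────
           ┃────────────────────────────────────┃     
           ┃                                    ┃     
           ┃Error handling manages queue items r┃ ****
           ┃Data processing optimizes queue item┃ ****
           ┃Each component transforms configurat┃ ****
           ┃The algorithm coordinates user sessi┃ ****
           ┃This module implements memory alloca┃ ****
           ┃                                    ┃ ****
           ┃                                    ┃ ****
           ┃                                    ┃ ****
           ┃                                    ┃ ****
           ┃                                    ┃━━━━━


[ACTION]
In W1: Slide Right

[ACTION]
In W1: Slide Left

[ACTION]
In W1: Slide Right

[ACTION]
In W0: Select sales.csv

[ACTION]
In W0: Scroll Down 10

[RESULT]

           ┏━━━━━━━━━━━━━━━━━━━━━━━━━━━━━━━━━━━━┓zle  
           ┃ TabContainer                       ┃━━━━━
           ┠────────────────────────────────────┨awing
           ┃ chapter.txt │[sales.csv]│ summary.t┃─────
           ┃────────────────────────────────────┃     
           ┃2024-01-12,7,4881.62                ┃     
           ┃                                    ┃ ****
           ┃                                    ┃ ****
           ┃                                    ┃ ****
           ┃                                    ┃ ****
           ┃                                    ┃ ****
           ┃                                    ┃ ****
           ┃                                    ┃ ****
           ┃                                    ┃ ****
           ┃                                    ┃ ****
           ┃                                    ┃━━━━━


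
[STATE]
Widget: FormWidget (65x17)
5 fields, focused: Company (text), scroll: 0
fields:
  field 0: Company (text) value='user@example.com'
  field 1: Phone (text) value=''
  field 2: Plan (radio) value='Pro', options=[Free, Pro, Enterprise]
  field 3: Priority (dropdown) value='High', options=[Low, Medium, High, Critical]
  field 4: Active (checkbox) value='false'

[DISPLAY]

> Company:    [user@example.com                                 ]
  Phone:      [                                                 ]
  Plan:       ( ) Free  (●) Pro  ( ) Enterprise                  
  Priority:   [High                                            ▼]
  Active:     [ ]                                                
                                                                 
                                                                 
                                                                 
                                                                 
                                                                 
                                                                 
                                                                 
                                                                 
                                                                 
                                                                 
                                                                 
                                                                 


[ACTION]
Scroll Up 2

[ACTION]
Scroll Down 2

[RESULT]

  Plan:       ( ) Free  (●) Pro  ( ) Enterprise                  
  Priority:   [High                                            ▼]
  Active:     [ ]                                                
                                                                 
                                                                 
                                                                 
                                                                 
                                                                 
                                                                 
                                                                 
                                                                 
                                                                 
                                                                 
                                                                 
                                                                 
                                                                 
                                                                 


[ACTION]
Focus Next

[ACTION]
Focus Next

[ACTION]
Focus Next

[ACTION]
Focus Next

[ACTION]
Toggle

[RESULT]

  Plan:       ( ) Free  (●) Pro  ( ) Enterprise                  
  Priority:   [High                                            ▼]
> Active:     [x]                                                
                                                                 
                                                                 
                                                                 
                                                                 
                                                                 
                                                                 
                                                                 
                                                                 
                                                                 
                                                                 
                                                                 
                                                                 
                                                                 
                                                                 


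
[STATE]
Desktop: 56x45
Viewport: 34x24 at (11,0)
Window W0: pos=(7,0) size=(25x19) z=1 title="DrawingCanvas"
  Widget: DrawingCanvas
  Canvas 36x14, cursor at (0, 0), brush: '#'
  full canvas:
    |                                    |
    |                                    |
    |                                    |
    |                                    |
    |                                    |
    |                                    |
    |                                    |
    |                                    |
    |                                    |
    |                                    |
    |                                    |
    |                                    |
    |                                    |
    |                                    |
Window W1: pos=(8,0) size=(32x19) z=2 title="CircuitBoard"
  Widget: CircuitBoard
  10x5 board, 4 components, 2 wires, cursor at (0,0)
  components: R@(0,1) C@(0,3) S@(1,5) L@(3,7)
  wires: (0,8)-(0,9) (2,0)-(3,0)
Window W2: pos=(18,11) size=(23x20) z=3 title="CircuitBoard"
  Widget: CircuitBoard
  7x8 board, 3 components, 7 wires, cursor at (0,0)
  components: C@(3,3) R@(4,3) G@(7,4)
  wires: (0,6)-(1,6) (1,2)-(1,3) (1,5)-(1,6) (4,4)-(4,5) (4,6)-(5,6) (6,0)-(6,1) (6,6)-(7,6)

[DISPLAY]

━━━━━━━━━━━━━━━━━━━━━━━━━━━━┓     
ircuitBoard                 ┃     
────────────────────────────┨     
 0 1 2 3 4 5 6 7 8 9        ┃     
 [.]  R       C             ┃     
                            ┃     
                      S     ┃     
                            ┃     
  ·                         ┃     
  │                         ┃     
  ·                         ┃     
       ┏━━━━━━━━━━━━━━━━━━━━━┓    
       ┃ CircuitBoard        ┃    
rsor: (┠─────────────────────┨    
       ┃   0 1 2 3 4 5 6     ┃    
       ┃0  [.]               ┃    
       ┃                     ┃    
       ┃1           · ─ ·    ┃    
━━━━━━━┃                     ┃    
       ┃2                    ┃    
       ┃                     ┃    
       ┃3               C    ┃    
       ┃                     ┃    
       ┃4               R   ·┃    


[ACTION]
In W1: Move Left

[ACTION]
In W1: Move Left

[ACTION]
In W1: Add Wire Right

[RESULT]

━━━━━━━━━━━━━━━━━━━━━━━━━━━━┓     
ircuitBoard                 ┃     
────────────────────────────┨     
 0 1 2 3 4 5 6 7 8 9        ┃     
 [.]─ R       C             ┃     
                            ┃     
                      S     ┃     
                            ┃     
  ·                         ┃     
  │                         ┃     
  ·                         ┃     
       ┏━━━━━━━━━━━━━━━━━━━━━┓    
       ┃ CircuitBoard        ┃    
rsor: (┠─────────────────────┨    
       ┃   0 1 2 3 4 5 6     ┃    
       ┃0  [.]               ┃    
       ┃                     ┃    
       ┃1           · ─ ·    ┃    
━━━━━━━┃                     ┃    
       ┃2                    ┃    
       ┃                     ┃    
       ┃3               C    ┃    
       ┃                     ┃    
       ┃4               R   ·┃    


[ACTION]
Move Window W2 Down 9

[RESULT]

━━━━━━━━━━━━━━━━━━━━━━━━━━━━┓     
ircuitBoard                 ┃     
────────────────────────────┨     
 0 1 2 3 4 5 6 7 8 9        ┃     
 [.]─ R       C             ┃     
                            ┃     
                      S     ┃     
                            ┃     
  ·                         ┃     
  │                         ┃     
  ·                         ┃     
                            ┃     
                            ┃     
rsor: (0,0)                 ┃     
                            ┃     
                            ┃     
                            ┃     
                            ┃     
━━━━━━━━━━━━━━━━━━━━━━━━━━━━┛     
                                  
       ┏━━━━━━━━━━━━━━━━━━━━━┓    
       ┃ CircuitBoard        ┃    
       ┠─────────────────────┨    
       ┃   0 1 2 3 4 5 6     ┃    
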